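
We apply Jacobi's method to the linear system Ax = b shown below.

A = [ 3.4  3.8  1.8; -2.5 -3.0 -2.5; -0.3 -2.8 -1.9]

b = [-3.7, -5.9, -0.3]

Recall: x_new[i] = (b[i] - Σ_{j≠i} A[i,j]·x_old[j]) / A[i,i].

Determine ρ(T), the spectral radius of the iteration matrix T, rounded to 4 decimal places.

1.6510

Split A = D + L + U, D = diag(3.4, -3, -1.9).
Jacobi T = -D⁻¹(L+U): T[0,2] = -(1.8)/(3.4) = -0.5294; T[0,0] = 0.
  T[0,:] = [+0.0000 -1.1176 -0.5294]
  T[1,:] = [-0.8333 +0.0000 -0.8333]
  T[2,:] = [-0.1579 -1.4737 +0.0000]
moduli |λ_i(T)| = 1.6510, 1.2712, 0.3799.
ρ(T) = max|λ| = 1.6510; 1.6510 > 1, so it fails to converge.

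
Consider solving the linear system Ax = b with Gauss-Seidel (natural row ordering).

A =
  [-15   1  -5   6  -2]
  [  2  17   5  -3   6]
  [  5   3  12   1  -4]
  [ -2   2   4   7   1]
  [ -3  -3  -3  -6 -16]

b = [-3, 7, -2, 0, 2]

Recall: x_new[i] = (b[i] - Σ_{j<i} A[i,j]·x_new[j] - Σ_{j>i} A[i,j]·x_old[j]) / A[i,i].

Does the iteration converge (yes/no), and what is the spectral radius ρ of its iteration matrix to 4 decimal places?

yes, ρ = 0.6619

Diagonal D = diag(-15, 17, 12, 7, -16); L, U strict lower/upper.
T_GS = -(D+L)⁻¹U: row 0 first, T[0,4] = -(-2)/(-15) = -0.1333; later rows by forward substitution.
  T[0,:] = [+0.0000  +0.0667  -0.3333  +0.4000  -0.1333]
  T[1,:] = [+0.0000  -0.0078  -0.2549  +0.1294  -0.3373]
  T[2,:] = [+0.0000  -0.0258  +0.2026  -0.2824  +0.4732]
  T[3,:] = [+0.0000  +0.0360  -0.1382  +0.2387  -0.3550]
  T[4,:] = [+0.0000  -0.0197  +0.1241  -0.1358  +0.1326]
moduli |λ_i(T)| = 0.6619, 0.0821, 0.0284, 0.0284, 0.0000.
spectral radius ρ = 0.6619; 0.6619 < 1: convergent.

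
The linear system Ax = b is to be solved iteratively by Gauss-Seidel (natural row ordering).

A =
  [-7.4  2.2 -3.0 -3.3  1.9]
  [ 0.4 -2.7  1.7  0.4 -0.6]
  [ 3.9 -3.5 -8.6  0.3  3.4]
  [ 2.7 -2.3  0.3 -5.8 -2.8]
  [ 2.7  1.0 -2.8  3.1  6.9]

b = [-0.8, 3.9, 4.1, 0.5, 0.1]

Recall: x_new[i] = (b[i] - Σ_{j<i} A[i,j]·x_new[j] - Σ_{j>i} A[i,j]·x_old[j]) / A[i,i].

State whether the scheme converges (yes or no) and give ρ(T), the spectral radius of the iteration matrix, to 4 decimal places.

Let D = diag(-7.4, -2.7, -8.6, -5.8, 6.9); L, U the strict triangles.
GS T = -(D+L)⁻¹U: row 0 first, T[0,2] = -(-3)/(-7.4) = -0.4054; later rows by forward substitution.
  T[0,:] = [+0.0000 +0.2973 -0.4054 -0.4459 +0.2568]
  T[1,:] = [+0.0000 +0.0440 +0.5696 +0.0821 -0.1842]
  T[2,:] = [+0.0000 +0.1169 -0.4156 -0.2008 +0.5867]
  T[3,:] = [+0.0000 +0.1270 -0.4361 -0.2505 -0.2598]
  T[4,:] = [+0.0000 -0.1323 +0.1033 +0.1937 +0.2811]
eigenvalue magnitudes: 0.8442, 0.3456, 0.3456, 0.0122, 0.0000.
ρ = 0.8442; 0.8442 < 1: convergent.

yes, ρ = 0.8442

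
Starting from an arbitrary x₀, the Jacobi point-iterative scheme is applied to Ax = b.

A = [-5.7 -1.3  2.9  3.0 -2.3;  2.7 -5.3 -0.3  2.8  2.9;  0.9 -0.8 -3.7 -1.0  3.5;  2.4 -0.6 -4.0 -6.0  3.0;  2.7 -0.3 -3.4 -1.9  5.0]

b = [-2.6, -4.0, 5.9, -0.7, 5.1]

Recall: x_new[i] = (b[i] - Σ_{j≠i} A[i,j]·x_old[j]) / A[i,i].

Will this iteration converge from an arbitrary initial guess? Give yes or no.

A = D + L + U where D = diag(-5.7, -5.3, -3.7, -6, 5).
Jacobi: T = -D⁻¹(L+U), T[0,3] = -(3)/(-5.7) = +0.5263; T[0,0] = 0.
  T[0,:] = [+0.0000 -0.2281 +0.5088 +0.5263 -0.4035]
  T[1,:] = [+0.5094 +0.0000 -0.0566 +0.5283 +0.5472]
  T[2,:] = [+0.2432 -0.2162 +0.0000 -0.2703 +0.9459]
  T[3,:] = [+0.4000 -0.1000 -0.6667 +0.0000 +0.5000]
  T[4,:] = [-0.5400 +0.0600 +0.6800 +0.3800 +0.0000]
|λ(T)| sorted: 1.5379, 0.7610, 0.4296, 0.4279, 0.4279.
ρ = 1.5379; 1.5379 > 1: divergent.

no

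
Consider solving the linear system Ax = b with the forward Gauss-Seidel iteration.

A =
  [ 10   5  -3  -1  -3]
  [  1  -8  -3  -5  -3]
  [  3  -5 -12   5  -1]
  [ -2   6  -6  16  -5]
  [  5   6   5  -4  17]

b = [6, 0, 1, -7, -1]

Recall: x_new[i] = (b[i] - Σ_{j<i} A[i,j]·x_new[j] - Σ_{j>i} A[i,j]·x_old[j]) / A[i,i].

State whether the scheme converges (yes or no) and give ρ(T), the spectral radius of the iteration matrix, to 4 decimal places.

Split A = D + L + U, D = diag(10, -8, -12, 16, 17).
T_GS = -(D+L)⁻¹U: row 0 first, T[0,3] = -(-1)/(10) = +0.1000; later rows by forward substitution.
  T[0,:] = [+0.0000, -0.5000, +0.3000, +0.1000, +0.3000]
  T[1,:] = [+0.0000, -0.0625, -0.3375, -0.6125, -0.3375]
  T[2,:] = [+0.0000, -0.0990, +0.2156, +0.6969, +0.1323]
  T[3,:] = [+0.0000, -0.0762, +0.2449, +0.5035, +0.5262]
  T[4,:] = [+0.0000, +0.1803, +0.0251, +0.1003, +0.1158]
|λ(T)| sorted: 0.8471, 0.2440, 0.1864, 0.1864, 0.0000.
ρ(T) = max|λ| = 0.8471; 0.8471 < 1, so it converges for any x₀.

yes, ρ = 0.8471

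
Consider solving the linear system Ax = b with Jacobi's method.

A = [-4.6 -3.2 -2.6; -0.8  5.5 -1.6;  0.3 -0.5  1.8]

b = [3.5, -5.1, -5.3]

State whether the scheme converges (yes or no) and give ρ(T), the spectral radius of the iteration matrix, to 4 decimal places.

yes, ρ = 0.3273

A = D + L + U where D = diag(-4.6, 5.5, 1.8).
Jacobi: T = -D⁻¹(L+U), T[0,2] = -(-2.6)/(-4.6) = -0.5652; T[0,0] = 0.
  T[0,:] = [+0.0000, -0.6957, -0.5652]
  T[1,:] = [+0.1455, +0.0000, +0.2909]
  T[2,:] = [-0.1667, +0.2778, +0.0000]
moduli |λ_i(T)| = 0.3273, 0.1824, 0.1824.
spectral radius ρ = 0.3273; 0.3273 < 1 ⇒ converges.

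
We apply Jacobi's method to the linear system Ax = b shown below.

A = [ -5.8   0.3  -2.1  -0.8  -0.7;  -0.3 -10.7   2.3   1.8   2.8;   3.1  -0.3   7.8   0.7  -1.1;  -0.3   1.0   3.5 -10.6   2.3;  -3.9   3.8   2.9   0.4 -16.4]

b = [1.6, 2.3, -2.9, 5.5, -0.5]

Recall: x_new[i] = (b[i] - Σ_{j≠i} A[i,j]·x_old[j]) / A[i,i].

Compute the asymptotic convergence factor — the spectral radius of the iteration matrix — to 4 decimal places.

Diagonal D = diag(-5.8, -10.7, 7.8, -10.6, -16.4); L, U strict lower/upper.
T_J = -D⁻¹(L+U): T[0,3] = -(-0.8)/(-5.8) = -0.1379; T[0,0] = 0.
  T[0,:] = [+0.0000 +0.0517 -0.3621 -0.1379 -0.1207]
  T[1,:] = [-0.0280 +0.0000 +0.2150 +0.1682 +0.2617]
  T[2,:] = [-0.3974 +0.0385 +0.0000 -0.0897 +0.1410]
  T[3,:] = [-0.0283 +0.0943 +0.3302 +0.0000 +0.2170]
  T[4,:] = [-0.2378 +0.2317 +0.1768 +0.0244 +0.0000]
eigenvalue magnitudes: 0.5781, 0.2603, 0.2603, 0.2355, 0.1512.
ρ(T) = max|λ| = 0.5781; 0.5781 < 1: convergent.

0.5781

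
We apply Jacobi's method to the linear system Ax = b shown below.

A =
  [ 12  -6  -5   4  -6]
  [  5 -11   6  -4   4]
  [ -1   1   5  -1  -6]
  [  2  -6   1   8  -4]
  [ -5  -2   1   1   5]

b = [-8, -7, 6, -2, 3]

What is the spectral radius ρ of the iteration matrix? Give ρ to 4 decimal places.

A = D + L + U where D = diag(12, -11, 5, 8, 5).
Jacobi: T = -D⁻¹(L+U), T[2,0] = -(-1)/(5) = +0.2000; T[2,2] = 0.
  T[0,:] = [+0.0000 +0.5000 +0.4167 -0.3333 +0.5000]
  T[1,:] = [+0.4545 +0.0000 +0.5455 -0.3636 +0.3636]
  T[2,:] = [+0.2000 -0.2000 +0.0000 +0.2000 +1.2000]
  T[3,:] = [-0.2500 +0.7500 -0.1250 +0.0000 +0.5000]
  T[4,:] = [+1.0000 +0.4000 -0.2000 -0.2000 +0.0000]
|eigenvalues of T|: 1.1493, 0.8488, 0.8488, 0.6135, 0.0365.
ρ = 1.1493; 1.1493 > 1: divergent.

1.1493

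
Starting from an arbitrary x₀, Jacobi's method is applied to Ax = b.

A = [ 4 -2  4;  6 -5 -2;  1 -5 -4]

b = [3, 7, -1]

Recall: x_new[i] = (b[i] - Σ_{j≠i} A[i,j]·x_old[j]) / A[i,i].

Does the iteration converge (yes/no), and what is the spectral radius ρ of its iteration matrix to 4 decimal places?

Let D = diag(4, -5, -4); L, U the strict triangles.
T_J = -D⁻¹(L+U): T[0,2] = -(4)/(4) = -1.0000; T[0,0] = 0.
  T[0,:] = [+0.0000 +0.5000 -1.0000]
  T[1,:] = [+1.2000 +0.0000 -0.4000]
  T[2,:] = [+0.2500 -1.2500 +0.0000]
eigenvalue magnitudes: 1.3790, 1.0254, 1.0254.
ρ(T) = max|λ| = 1.3790; 1.3790 > 1 ⇒ diverges.

no, ρ = 1.3790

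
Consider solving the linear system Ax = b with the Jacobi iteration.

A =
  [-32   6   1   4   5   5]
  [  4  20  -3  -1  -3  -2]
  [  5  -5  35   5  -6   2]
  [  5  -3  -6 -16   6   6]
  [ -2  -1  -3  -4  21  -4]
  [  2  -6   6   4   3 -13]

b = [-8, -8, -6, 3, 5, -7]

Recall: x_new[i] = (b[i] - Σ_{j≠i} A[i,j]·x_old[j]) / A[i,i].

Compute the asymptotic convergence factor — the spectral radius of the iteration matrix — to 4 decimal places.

Let D = diag(-32, 20, 35, -16, 21, -13); L, U the strict triangles.
T_J = -D⁻¹(L+U): T[2,1] = -(-5)/(35) = +0.1429; T[2,2] = 0.
  T[0,:] = [+0.0000, +0.1875, +0.0312, +0.1250, +0.1562, +0.1562]
  T[1,:] = [-0.2000, +0.0000, +0.1500, +0.0500, +0.1500, +0.1000]
  T[2,:] = [-0.1429, +0.1429, +0.0000, -0.1429, +0.1714, -0.0571]
  T[3,:] = [+0.3125, -0.1875, -0.3750, +0.0000, +0.3750, +0.3750]
  T[4,:] = [+0.0952, +0.0476, +0.1429, +0.1905, +0.0000, +0.1905]
  T[5,:] = [+0.1538, -0.4615, +0.4615, +0.3077, +0.2308, +0.0000]
|roots of det(T-λI)|: 0.6237, 0.4656, 0.2460, 0.2460, 0.1920, 0.1834.
ρ(T) = max|λ| = 0.6237; 0.6237 < 1: convergent.

0.6237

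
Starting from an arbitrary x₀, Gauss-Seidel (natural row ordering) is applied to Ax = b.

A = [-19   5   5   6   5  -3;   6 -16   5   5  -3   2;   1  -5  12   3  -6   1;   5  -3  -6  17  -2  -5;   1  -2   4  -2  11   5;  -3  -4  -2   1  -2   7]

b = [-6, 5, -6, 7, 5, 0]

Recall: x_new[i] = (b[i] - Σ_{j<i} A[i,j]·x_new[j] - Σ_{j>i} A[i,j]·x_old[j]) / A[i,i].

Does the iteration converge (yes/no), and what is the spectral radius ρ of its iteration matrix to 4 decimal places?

yes, ρ = 0.5301

A = D + L + U where D = diag(-19, -16, 12, 17, 11, 7).
T_GS = -(D+L)⁻¹U: row 0 first, T[0,1] = -(5)/(-19) = +0.2632; later rows by forward substitution.
  T[0,:] = [+0.0000, +0.2632, +0.2632, +0.3158, +0.2632, -0.1579]
  T[1,:] = [+0.0000, +0.0987, +0.4112, +0.4309, -0.0888, +0.0658]
  T[2,:] = [+0.0000, +0.0192, +0.1494, -0.0968, +0.4411, -0.0428]
  T[3,:] = [+0.0000, -0.0532, +0.0479, -0.0510, +0.1802, +0.3371]
  T[4,:] = [+0.0000, -0.0226, +0.0052, +0.0756, -0.1677, -0.3514]
  T[5,:] = [+0.0000, +0.1758, +0.3851, +0.3828, +0.1144, -0.1908]
moduli |λ_i(T)| = 0.5301, 0.4103, 0.4103, 0.1903, 0.0277, 0.0000.
ρ(T) = max|λ| = 0.5301; 0.5301 < 1, so it converges for any x₀.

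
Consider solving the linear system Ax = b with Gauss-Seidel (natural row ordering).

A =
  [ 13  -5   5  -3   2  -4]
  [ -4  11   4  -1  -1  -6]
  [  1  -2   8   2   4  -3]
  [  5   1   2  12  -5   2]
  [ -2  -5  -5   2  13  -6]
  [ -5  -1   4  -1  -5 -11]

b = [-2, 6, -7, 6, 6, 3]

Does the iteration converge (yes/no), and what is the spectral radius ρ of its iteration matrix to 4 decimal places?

A = D + L + U where D = diag(13, 11, 8, 12, 13, -11).
GS T = -(D+L)⁻¹U: row 0 first, T[0,3] = -(-3)/(13) = +0.2308; later rows by forward substitution.
  T[0,:] = [+0.0000, +0.3846, -0.3846, +0.2308, -0.1538, +0.3077]
  T[1,:] = [+0.0000, +0.1399, -0.5035, +0.1748, +0.0350, +0.6573]
  T[2,:] = [+0.0000, -0.0131, -0.0778, -0.2351, -0.4720, +0.5009]
  T[3,:] = [+0.0000, -0.1697, +0.2152, -0.0715, +0.5565, -0.4331]
  T[4,:] = [+0.0000, +0.1340, -0.3159, +0.0233, -0.2774, +1.0210]
  T[5,:] = [+0.0000, -0.2378, +0.3163, -0.2104, -0.0294, -0.4422]
|eigenvalues of T|: 0.8618, 0.3942, 0.3942, 0.1511, 0.1511, 0.0000.
ρ = 0.8618; 0.8618 < 1, so it converges for any x₀.

yes, ρ = 0.8618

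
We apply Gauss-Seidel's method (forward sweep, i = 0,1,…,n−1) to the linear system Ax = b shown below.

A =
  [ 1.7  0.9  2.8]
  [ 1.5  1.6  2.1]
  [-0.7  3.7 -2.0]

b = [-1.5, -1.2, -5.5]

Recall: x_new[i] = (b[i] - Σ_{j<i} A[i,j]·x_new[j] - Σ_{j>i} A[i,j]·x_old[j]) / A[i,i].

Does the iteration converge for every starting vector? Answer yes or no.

Let D = diag(1.7, 1.6, -2); L, U the strict triangles.
T_GS = -(D+L)⁻¹U: row 0 first, T[0,1] = -(0.9)/(1.7) = -0.5294; later rows by forward substitution.
  T[0,:] = [+0.0000 -0.5294 -1.6471]
  T[1,:] = [+0.0000 +0.4963 +0.2316]
  T[2,:] = [+0.0000 +1.1035 +1.0050]
|eigenvalues of T|: 1.3166, 0.1847, 0.0000.
ρ(T) = max|λ| = 1.3166; 1.3166 > 1, so it fails to converge.

no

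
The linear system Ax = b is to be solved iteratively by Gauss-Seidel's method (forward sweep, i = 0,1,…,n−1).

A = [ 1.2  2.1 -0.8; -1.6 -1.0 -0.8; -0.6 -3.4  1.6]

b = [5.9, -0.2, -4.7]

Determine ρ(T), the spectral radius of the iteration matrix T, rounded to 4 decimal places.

Let D = diag(1.2, -1, 1.6); L, U the strict triangles.
GS T = -(D+L)⁻¹U: row 0 first, T[0,1] = -(2.1)/(1.2) = -1.7500; later rows by forward substitution.
  T[0,:] = [+0.0000 -1.7500 +0.6667]
  T[1,:] = [+0.0000 +2.8000 -1.8667]
  T[2,:] = [+0.0000 +5.2938 -3.7167]
eigenvalue magnitudes: 1.3157, 0.3990, 0.0000.
ρ(T) = max|λ| = 1.3157; 1.3157 > 1 ⇒ diverges.

1.3157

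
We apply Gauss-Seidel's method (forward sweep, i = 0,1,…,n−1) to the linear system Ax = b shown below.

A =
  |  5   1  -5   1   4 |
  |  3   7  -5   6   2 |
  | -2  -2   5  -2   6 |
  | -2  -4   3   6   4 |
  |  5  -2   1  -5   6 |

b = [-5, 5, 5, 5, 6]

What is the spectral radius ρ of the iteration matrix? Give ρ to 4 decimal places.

Split A = D + L + U, D = diag(5, 7, 5, 6, 6).
Gauss-Seidel: T = -(D+L)⁻¹U, row 0 first, T[0,2] = -(-5)/(5) = +1.0000; later rows by forward substitution.
  T[0,:] = [+0.0000 -0.2000 +1.0000 -0.2000 -0.8000]
  T[1,:] = [+0.0000 +0.0857 +0.2857 -0.7714 +0.0571]
  T[2,:] = [+0.0000 -0.0457 +0.5143 +0.0114 -1.4971]
  T[3,:] = [+0.0000 +0.0133 +0.2667 -0.5867 -0.1467]
  T[4,:] = [+0.0000 +0.2140 -0.6016 -0.5813 +0.8130]
eigenvalue magnitudes: 1.6864, 0.4969, 0.4969, 0.0762, 0.0000.
ρ(T) = max|λ| = 1.6864; 1.6864 > 1, so it fails to converge.

1.6864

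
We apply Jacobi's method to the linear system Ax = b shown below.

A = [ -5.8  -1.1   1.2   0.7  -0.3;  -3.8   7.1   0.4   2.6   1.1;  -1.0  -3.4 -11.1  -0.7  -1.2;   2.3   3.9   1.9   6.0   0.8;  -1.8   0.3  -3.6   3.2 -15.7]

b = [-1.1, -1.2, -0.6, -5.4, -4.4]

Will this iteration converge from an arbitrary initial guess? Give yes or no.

Let D = diag(-5.8, 7.1, -11.1, 6, -15.7); L, U the strict triangles.
Jacobi T = -D⁻¹(L+U): T[3,1] = -(3.9)/(6) = -0.6500; T[3,3] = 0.
  T[0,:] = [+0.0000  -0.1897  +0.2069  +0.1207  -0.0517]
  T[1,:] = [+0.5352  +0.0000  -0.0563  -0.3662  -0.1549]
  T[2,:] = [-0.0901  -0.3063  +0.0000  -0.0631  -0.1081]
  T[3,:] = [-0.3833  -0.6500  -0.3167  +0.0000  -0.1333]
  T[4,:] = [-0.1146  +0.0191  -0.2293  +0.2038  +0.0000]
moduli |λ_i(T)| = 0.5631, 0.4416, 0.4416, 0.1267, 0.0821.
ρ = 0.5631; 0.5631 < 1, so it converges for any x₀.

yes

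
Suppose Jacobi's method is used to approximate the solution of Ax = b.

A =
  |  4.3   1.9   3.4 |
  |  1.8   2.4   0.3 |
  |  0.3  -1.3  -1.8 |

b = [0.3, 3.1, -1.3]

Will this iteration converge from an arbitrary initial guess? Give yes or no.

Split A = D + L + U, D = diag(4.3, 2.4, -1.8).
Jacobi: T = -D⁻¹(L+U), T[0,2] = -(3.4)/(4.3) = -0.7907; T[0,0] = 0.
  T[0,:] = [+0.0000 -0.4419 -0.7907]
  T[1,:] = [-0.7500 +0.0000 -0.1250]
  T[2,:] = [+0.1667 -0.7222 +0.0000]
|eigenvalues of T|: 0.8764, 0.6915, 0.6915.
ρ(T) = max|λ| = 0.8764; 0.8764 < 1: convergent.

yes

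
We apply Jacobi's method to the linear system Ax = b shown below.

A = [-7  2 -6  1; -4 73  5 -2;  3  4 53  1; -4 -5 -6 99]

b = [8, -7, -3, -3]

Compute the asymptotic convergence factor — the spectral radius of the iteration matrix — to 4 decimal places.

Diagonal D = diag(-7, 73, 53, 99); L, U strict lower/upper.
T_J = -D⁻¹(L+U): T[3,0] = -(-4)/(99) = +0.0404; T[3,3] = 0.
  T[0,:] = [+0.0000 +0.2857 -0.8571 +0.1429]
  T[1,:] = [+0.0548 +0.0000 -0.0685 +0.0274]
  T[2,:] = [-0.0566 -0.0755 +0.0000 -0.0189]
  T[3,:] = [+0.0404 +0.0505 +0.0606 +0.0000]
|roots of det(T-λI)|: 0.3057, 0.2272, 0.0751, 0.0034.
ρ(T) = max|λ| = 0.3057; 0.3057 < 1: convergent.

0.3057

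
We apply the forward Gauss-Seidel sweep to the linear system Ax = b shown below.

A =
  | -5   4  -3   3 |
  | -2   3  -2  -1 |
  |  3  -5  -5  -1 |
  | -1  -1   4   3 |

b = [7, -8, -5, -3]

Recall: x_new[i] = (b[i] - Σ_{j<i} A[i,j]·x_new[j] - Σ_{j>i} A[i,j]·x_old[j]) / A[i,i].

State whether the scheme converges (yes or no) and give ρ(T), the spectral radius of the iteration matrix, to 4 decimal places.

Write A = D+L+U with D = diag(-5, 3, -5, 3).
T_GS = -(D+L)⁻¹U: row 0 first, T[0,1] = -(4)/(-5) = +0.8000; later rows by forward substitution.
  T[0,:] = [+0.0000  +0.8000  -0.6000  +0.6000]
  T[1,:] = [+0.0000  +0.5333  +0.2667  +0.7333]
  T[2,:] = [+0.0000  -0.0533  -0.6267  -0.5733]
  T[3,:] = [+0.0000  +0.5156  +0.7244  +1.2089]
|eigenvalues of T|: 1.3830, 0.3425, 0.0751, 0.0000.
ρ = 1.3830; 1.3830 > 1, so it fails to converge.

no, ρ = 1.3830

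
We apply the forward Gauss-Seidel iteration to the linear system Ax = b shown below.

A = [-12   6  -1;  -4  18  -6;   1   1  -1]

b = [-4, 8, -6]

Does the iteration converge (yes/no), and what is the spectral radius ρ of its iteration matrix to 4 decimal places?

yes, ρ = 0.6140

Split A = D + L + U, D = diag(-12, 18, -1).
GS T = -(D+L)⁻¹U: row 0 first, T[0,2] = -(-1)/(-12) = -0.0833; later rows by forward substitution.
  T[0,:] = [+0.0000, +0.5000, -0.0833]
  T[1,:] = [+0.0000, +0.1111, +0.3148]
  T[2,:] = [+0.0000, +0.6111, +0.2315]
|λ(T)| sorted: 0.6140, 0.2714, 0.0000.
spectral radius ρ = 0.6140; 0.6140 < 1, so it converges for any x₀.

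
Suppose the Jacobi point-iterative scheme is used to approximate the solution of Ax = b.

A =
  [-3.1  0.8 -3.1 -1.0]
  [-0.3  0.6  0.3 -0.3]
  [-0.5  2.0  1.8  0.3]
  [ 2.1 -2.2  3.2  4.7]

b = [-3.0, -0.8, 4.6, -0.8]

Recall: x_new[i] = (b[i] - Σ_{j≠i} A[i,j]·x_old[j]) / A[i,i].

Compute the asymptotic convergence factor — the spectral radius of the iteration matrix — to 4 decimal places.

Split A = D + L + U, D = diag(-3.1, 0.6, 1.8, 4.7).
T_J = -D⁻¹(L+U): T[2,1] = -(2)/(1.8) = -1.1111; T[2,2] = 0.
  T[0,:] = [+0.0000 +0.2581 -1.0000 -0.3226]
  T[1,:] = [+0.5000 +0.0000 -0.5000 +0.5000]
  T[2,:] = [+0.2778 -1.1111 +0.0000 -0.1667]
  T[3,:] = [-0.4468 +0.4681 -0.6809 +0.0000]
|eigenvalues of T|: 1.1418, 0.9648, 0.9648, 0.3518.
ρ = 1.1418; 1.1418 > 1, so it fails to converge.

1.1418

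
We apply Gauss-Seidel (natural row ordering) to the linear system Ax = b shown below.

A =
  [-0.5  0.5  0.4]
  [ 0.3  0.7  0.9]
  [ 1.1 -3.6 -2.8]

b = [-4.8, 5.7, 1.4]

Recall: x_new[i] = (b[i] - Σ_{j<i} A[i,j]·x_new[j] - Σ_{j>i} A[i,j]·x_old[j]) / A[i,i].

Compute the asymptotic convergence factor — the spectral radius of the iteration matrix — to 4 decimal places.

1.6787

Write A = D+L+U with D = diag(-0.5, 0.7, -2.8).
T_GS = -(D+L)⁻¹U: row 0 first, T[0,1] = -(0.5)/(-0.5) = +1.0000; later rows by forward substitution.
  T[0,:] = [+0.0000 +1.0000 +0.8000]
  T[1,:] = [+0.0000 -0.4286 -1.6286]
  T[2,:] = [+0.0000 +0.9439 +2.4082]
moduli |λ_i(T)| = 1.6787, 0.3009, 0.0000.
ρ(T) = max|λ| = 1.6787; 1.6787 > 1: divergent.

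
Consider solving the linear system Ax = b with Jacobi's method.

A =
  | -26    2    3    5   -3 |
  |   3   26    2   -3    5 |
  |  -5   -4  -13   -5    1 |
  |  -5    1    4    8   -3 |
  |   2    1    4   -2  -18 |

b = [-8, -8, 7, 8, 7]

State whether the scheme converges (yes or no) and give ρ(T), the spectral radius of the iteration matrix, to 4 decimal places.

Write A = D+L+U with D = diag(-26, 26, -13, 8, -18).
Jacobi T = -D⁻¹(L+U): T[4,3] = -(-2)/(-18) = -0.1111; T[4,4] = 0.
  T[0,:] = [+0.0000 +0.0769 +0.1154 +0.1923 -0.1154]
  T[1,:] = [-0.1154 +0.0000 -0.0769 +0.1154 -0.1923]
  T[2,:] = [-0.3846 -0.3077 +0.0000 -0.3846 +0.0769]
  T[3,:] = [+0.6250 -0.1250 -0.5000 +0.0000 +0.3750]
  T[4,:] = [+0.1111 +0.0556 +0.2222 -0.1111 +0.0000]
moduli |λ_i(T)| = 0.5386, 0.2741, 0.2741, 0.2060, 0.1526.
ρ = 0.5386; 0.5386 < 1 ⇒ converges.

yes, ρ = 0.5386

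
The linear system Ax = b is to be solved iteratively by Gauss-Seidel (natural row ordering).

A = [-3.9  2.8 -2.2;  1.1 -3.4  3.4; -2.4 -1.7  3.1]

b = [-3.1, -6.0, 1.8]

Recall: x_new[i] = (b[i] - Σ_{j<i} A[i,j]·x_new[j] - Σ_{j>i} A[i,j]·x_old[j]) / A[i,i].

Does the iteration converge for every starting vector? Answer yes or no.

Write A = D+L+U with D = diag(-3.9, -3.4, 3.1).
T_GS = -(D+L)⁻¹U: row 0 first, T[0,1] = -(2.8)/(-3.9) = +0.7179; later rows by forward substitution.
  T[0,:] = [+0.0000, +0.7179, -0.5641]
  T[1,:] = [+0.0000, +0.2323, +0.8175]
  T[2,:] = [+0.0000, +0.6832, +0.0116]
moduli |λ_i(T)| = 0.8774, 0.6335, 0.0000.
ρ = 0.8774; 0.8774 < 1: convergent.

yes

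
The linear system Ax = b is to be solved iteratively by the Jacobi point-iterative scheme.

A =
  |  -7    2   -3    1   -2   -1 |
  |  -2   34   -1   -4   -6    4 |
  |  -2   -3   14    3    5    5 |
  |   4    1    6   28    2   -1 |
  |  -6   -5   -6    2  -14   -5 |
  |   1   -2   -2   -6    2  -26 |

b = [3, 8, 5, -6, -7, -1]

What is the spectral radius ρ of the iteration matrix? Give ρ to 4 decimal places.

Write A = D+L+U with D = diag(-7, 34, 14, 28, -14, -26).
Jacobi: T = -D⁻¹(L+U), T[0,2] = -(-3)/(-7) = -0.4286; T[0,0] = 0.
  T[0,:] = [+0.0000 +0.2857 -0.4286 +0.1429 -0.2857 -0.1429]
  T[1,:] = [+0.0588 +0.0000 +0.0294 +0.1176 +0.1765 -0.1176]
  T[2,:] = [+0.1429 +0.2143 +0.0000 -0.2143 -0.3571 -0.3571]
  T[3,:] = [-0.1429 -0.0357 -0.2143 +0.0000 -0.0714 +0.0357]
  T[4,:] = [-0.4286 -0.3571 -0.4286 +0.1429 +0.0000 -0.3571]
  T[5,:] = [+0.0385 -0.0769 -0.0769 -0.2308 +0.0769 +0.0000]
|eigenvalues of T|: 0.5923, 0.4309, 0.4309, 0.1945, 0.1945, 0.0648.
ρ(T) = max|λ| = 0.5923; 0.5923 < 1, so it converges for any x₀.

0.5923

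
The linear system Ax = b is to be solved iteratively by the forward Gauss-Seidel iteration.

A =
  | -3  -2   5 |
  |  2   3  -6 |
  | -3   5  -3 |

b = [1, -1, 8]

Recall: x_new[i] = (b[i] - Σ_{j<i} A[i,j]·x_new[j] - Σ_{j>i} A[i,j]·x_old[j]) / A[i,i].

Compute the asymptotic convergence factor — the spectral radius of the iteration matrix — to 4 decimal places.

Write A = D+L+U with D = diag(-3, 3, -3).
Gauss-Seidel: T = -(D+L)⁻¹U, row 0 first, T[0,2] = -(5)/(-3) = +1.6667; later rows by forward substitution.
  T[0,:] = [+0.0000 -0.6667 +1.6667]
  T[1,:] = [+0.0000 +0.4444 +0.8889]
  T[2,:] = [+0.0000 +1.4074 -0.1852]
|eigenvalues of T|: 1.2916, 1.0323, 0.0000.
spectral radius ρ = 1.2916; 1.2916 > 1: divergent.

1.2916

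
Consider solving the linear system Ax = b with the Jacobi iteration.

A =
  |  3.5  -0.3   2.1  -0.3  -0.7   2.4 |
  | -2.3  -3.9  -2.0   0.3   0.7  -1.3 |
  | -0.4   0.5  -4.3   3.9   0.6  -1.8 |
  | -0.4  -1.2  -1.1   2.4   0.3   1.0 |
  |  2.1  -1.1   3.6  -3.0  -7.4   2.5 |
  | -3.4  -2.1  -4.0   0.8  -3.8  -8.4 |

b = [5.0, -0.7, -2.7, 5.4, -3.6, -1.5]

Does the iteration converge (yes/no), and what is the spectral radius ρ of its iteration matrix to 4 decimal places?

no, ρ = 1.2138

Split A = D + L + U, D = diag(3.5, -3.9, -4.3, 2.4, -7.4, -8.4).
Jacobi T = -D⁻¹(L+U): T[1,5] = -(-1.3)/(-3.9) = -0.3333; T[1,1] = 0.
  T[0,:] = [+0.0000 +0.0857 -0.6000 +0.0857 +0.2000 -0.6857]
  T[1,:] = [-0.5897 +0.0000 -0.5128 +0.0769 +0.1795 -0.3333]
  T[2,:] = [-0.0930 +0.1163 +0.0000 +0.9070 +0.1395 -0.4186]
  T[3,:] = [+0.1667 +0.5000 +0.4583 +0.0000 -0.1250 -0.4167]
  T[4,:] = [+0.2838 -0.1486 +0.4865 -0.4054 +0.0000 +0.3378]
  T[5,:] = [-0.4048 -0.2500 -0.4762 +0.0952 -0.4524 +0.0000]
eigenvalue magnitudes: 1.2138, 0.7112, 0.5353, 0.5353, 0.5267, 0.3097.
ρ = 1.2138; 1.2138 > 1: divergent.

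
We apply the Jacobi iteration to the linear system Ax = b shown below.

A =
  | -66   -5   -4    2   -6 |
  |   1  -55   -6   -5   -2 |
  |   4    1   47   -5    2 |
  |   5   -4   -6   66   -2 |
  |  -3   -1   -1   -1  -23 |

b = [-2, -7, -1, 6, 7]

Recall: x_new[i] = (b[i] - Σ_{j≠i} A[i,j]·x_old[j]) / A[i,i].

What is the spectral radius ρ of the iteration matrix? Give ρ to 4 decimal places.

0.1863

A = D + L + U where D = diag(-66, -55, 47, 66, -23).
T_J = -D⁻¹(L+U): T[0,1] = -(-5)/(-66) = -0.0758; T[0,0] = 0.
  T[0,:] = [+0.0000, -0.0758, -0.0606, +0.0303, -0.0909]
  T[1,:] = [+0.0182, +0.0000, -0.1091, -0.0909, -0.0364]
  T[2,:] = [-0.0851, -0.0213, +0.0000, +0.1064, -0.0426]
  T[3,:] = [-0.0758, +0.0606, +0.0909, +0.0000, +0.0303]
  T[4,:] = [-0.1304, -0.0435, -0.0435, -0.0435, +0.0000]
|eigenvalues of T|: 0.1863, 0.1180, 0.1180, 0.0699, 0.0543.
ρ = 0.1863; 0.1863 < 1 ⇒ converges.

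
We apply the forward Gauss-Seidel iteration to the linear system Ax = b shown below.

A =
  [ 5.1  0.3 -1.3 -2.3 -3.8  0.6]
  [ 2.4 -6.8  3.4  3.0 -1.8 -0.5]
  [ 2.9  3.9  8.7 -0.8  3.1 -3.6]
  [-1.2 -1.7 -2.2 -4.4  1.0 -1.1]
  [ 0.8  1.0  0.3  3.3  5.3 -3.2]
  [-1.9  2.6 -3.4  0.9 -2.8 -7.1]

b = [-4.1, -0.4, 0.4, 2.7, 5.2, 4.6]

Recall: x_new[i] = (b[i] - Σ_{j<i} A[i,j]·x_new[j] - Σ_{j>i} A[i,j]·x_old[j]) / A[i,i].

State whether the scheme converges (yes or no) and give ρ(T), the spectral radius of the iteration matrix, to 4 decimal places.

no, ρ = 1.1363

A = D + L + U where D = diag(5.1, -6.8, 8.7, -4.4, 5.3, -7.1).
Gauss-Seidel: T = -(D+L)⁻¹U, row 0 first, T[0,1] = -(0.3)/(5.1) = -0.0588; later rows by forward substitution.
  T[0,:] = [+0.0000  -0.0588  +0.2549  +0.4510  +0.7451  -0.1176]
  T[1,:] = [+0.0000  -0.0208  +0.5900  +0.6003  -0.0017  -0.1151]
  T[2,:] = [+0.0000  +0.0289  -0.3494  -0.3275  -0.6039  +0.5046]
  T[3,:] = [+0.0000  +0.0096  -0.1227  -0.1912  +0.3267  -0.4258]
  T[4,:] = [+0.0000  +0.0052  -0.0536  -0.0438  -0.2814  +0.8798]
  T[5,:] = [+0.0000  -0.0065  +0.3207  +0.2490  +0.2415  -0.6532]
eigenvalue magnitudes: 1.1363, 0.3773, 0.1849, 0.1849, 0.0068, 0.0000.
ρ(T) = max|λ| = 1.1363; 1.1363 > 1, so it fails to converge.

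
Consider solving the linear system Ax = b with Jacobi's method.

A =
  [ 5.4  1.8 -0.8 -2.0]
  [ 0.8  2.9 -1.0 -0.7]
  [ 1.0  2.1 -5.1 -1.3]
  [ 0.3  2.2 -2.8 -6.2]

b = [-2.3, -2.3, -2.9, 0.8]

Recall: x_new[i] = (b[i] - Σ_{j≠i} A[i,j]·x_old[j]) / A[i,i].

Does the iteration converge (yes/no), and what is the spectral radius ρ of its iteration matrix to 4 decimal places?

yes, ρ = 0.8587

Split A = D + L + U, D = diag(5.4, 2.9, -5.1, -6.2).
T_J = -D⁻¹(L+U): T[3,1] = -(2.2)/(-6.2) = +0.3548; T[3,3] = 0.
  T[0,:] = [+0.0000 -0.3333 +0.1481 +0.3704]
  T[1,:] = [-0.2759 +0.0000 +0.3448 +0.2414]
  T[2,:] = [+0.1961 +0.4118 +0.0000 -0.2549]
  T[3,:] = [+0.0484 +0.3548 -0.4516 +0.0000]
|eigenvalues of T|: 0.8587, 0.4092, 0.2679, 0.2679.
ρ = 0.8587; 0.8587 < 1: convergent.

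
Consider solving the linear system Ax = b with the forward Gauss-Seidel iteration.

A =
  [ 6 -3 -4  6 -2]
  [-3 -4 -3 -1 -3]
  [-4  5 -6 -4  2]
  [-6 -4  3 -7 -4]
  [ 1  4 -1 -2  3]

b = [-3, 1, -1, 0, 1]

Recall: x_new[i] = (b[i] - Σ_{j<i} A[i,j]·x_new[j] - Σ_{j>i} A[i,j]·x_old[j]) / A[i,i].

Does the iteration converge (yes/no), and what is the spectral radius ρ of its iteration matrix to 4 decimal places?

no, ρ = 1.6235

Write A = D+L+U with D = diag(6, -4, -6, -7, 3).
T_GS = -(D+L)⁻¹U: row 0 first, T[0,1] = -(-3)/(6) = +0.5000; later rows by forward substitution.
  T[0,:] = [+0.0000 +0.5000 +0.6667 -1.0000 +0.3333]
  T[1,:] = [+0.0000 -0.3750 -1.2500 +0.5000 -1.0000]
  T[2,:] = [+0.0000 -0.6458 -1.4861 +0.4167 -0.7222]
  T[3,:] = [+0.0000 -0.4911 -0.4940 +0.7500 -0.5952]
  T[4,:] = [+0.0000 -0.2093 +0.6197 +0.3056 +0.5847]
eigenvalue magnitudes: 1.6235, 0.5062, 0.4666, 0.1242, 0.0000.
spectral radius ρ = 1.6235; 1.6235 > 1, so it fails to converge.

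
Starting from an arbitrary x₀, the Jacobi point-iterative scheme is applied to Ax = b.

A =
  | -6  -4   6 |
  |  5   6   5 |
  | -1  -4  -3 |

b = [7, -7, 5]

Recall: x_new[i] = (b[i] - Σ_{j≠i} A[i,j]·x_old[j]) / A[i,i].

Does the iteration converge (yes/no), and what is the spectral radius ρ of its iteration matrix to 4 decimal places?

Diagonal D = diag(-6, 6, -3); L, U strict lower/upper.
T_J = -D⁻¹(L+U): T[0,1] = -(-4)/(-6) = -0.6667; T[0,0] = 0.
  T[0,:] = [+0.0000, -0.6667, +1.0000]
  T[1,:] = [-0.8333, +0.0000, -0.8333]
  T[2,:] = [-0.3333, -1.3333, +0.0000]
|λ(T)| sorted: 1.4106, 0.8102, 0.8102.
ρ(T) = max|λ| = 1.4106; 1.4106 > 1, so it fails to converge.

no, ρ = 1.4106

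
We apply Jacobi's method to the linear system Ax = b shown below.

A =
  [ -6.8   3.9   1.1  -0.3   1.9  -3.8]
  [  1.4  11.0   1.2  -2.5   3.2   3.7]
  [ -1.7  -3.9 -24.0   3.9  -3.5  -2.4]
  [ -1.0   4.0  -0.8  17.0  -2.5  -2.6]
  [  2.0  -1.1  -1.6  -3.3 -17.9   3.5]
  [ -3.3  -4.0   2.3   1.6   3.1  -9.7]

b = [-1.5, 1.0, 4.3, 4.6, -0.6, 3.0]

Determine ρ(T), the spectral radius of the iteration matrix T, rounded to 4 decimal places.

0.5857

Diagonal D = diag(-6.8, 11, -24, 17, -17.9, -9.7); L, U strict lower/upper.
Jacobi T = -D⁻¹(L+U): T[0,1] = -(3.9)/(-6.8) = +0.5735; T[0,0] = 0.
  T[0,:] = [+0.0000, +0.5735, +0.1618, -0.0441, +0.2794, -0.5588]
  T[1,:] = [-0.1273, +0.0000, -0.1091, +0.2273, -0.2909, -0.3364]
  T[2,:] = [-0.0708, -0.1625, +0.0000, +0.1625, -0.1458, -0.1000]
  T[3,:] = [+0.0588, -0.2353, +0.0471, +0.0000, +0.1471, +0.1529]
  T[4,:] = [+0.1117, -0.0615, -0.0894, -0.1844, +0.0000, +0.1955]
  T[5,:] = [-0.3402, -0.4124, +0.2371, +0.1649, +0.3196, +0.0000]
|λ(T)| sorted: 0.5857, 0.4027, 0.4027, 0.1870, 0.1870, 0.0475.
spectral radius ρ = 0.5857; 0.5857 < 1, so it converges for any x₀.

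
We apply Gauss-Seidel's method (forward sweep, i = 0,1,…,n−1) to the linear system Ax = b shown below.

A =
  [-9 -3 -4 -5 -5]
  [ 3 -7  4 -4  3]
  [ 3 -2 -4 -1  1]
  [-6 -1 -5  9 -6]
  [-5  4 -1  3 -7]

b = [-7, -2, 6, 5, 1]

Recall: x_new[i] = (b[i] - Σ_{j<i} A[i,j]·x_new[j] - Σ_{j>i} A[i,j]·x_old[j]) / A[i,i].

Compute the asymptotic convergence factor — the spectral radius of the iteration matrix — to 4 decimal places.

Split A = D + L + U, D = diag(-9, -7, -4, 9, -7).
T_GS = -(D+L)⁻¹U: row 0 first, T[0,1] = -(-3)/(-9) = -0.3333; later rows by forward substitution.
  T[0,:] = [+0.0000  -0.3333  -0.4444  -0.5556  -0.5556]
  T[1,:] = [+0.0000  -0.1429  +0.3810  -0.8095  +0.1905]
  T[2,:] = [+0.0000  -0.1786  -0.5238  -0.2619  -0.2619]
  T[3,:] = [+0.0000  -0.3373  -0.5450  -0.6058  +0.1720]
  T[4,:] = [+0.0000  +0.0374  +0.3764  -0.2880  +0.6168]
eigenvalue magnitudes: 1.1308, 0.3544, 0.3544, 0.1596, 0.0000.
ρ = 1.1308; 1.1308 > 1: divergent.

1.1308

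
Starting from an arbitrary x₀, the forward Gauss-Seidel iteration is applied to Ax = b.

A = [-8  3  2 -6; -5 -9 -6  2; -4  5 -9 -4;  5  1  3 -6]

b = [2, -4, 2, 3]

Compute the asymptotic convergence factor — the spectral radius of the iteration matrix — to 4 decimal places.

0.8542

A = D + L + U where D = diag(-8, -9, -9, -6).
T_GS = -(D+L)⁻¹U: row 0 first, T[0,2] = -(2)/(-8) = +0.2500; later rows by forward substitution.
  T[0,:] = [+0.0000, +0.3750, +0.2500, -0.7500]
  T[1,:] = [+0.0000, -0.2083, -0.8056, +0.6389]
  T[2,:] = [+0.0000, -0.2824, -0.5586, +0.2438]
  T[3,:] = [+0.0000, +0.1366, -0.2052, -0.3966]
eigenvalue magnitudes: 0.8542, 0.5184, 0.2091, 0.0000.
spectral radius ρ = 0.8542; 0.8542 < 1, so it converges for any x₀.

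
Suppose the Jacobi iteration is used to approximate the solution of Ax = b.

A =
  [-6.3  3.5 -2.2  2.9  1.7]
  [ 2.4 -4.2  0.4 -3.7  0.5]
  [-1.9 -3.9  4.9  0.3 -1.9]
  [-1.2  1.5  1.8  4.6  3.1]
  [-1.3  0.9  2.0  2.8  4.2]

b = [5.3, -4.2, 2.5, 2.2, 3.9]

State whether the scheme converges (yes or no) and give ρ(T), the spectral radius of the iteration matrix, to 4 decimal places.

Split A = D + L + U, D = diag(-6.3, -4.2, 4.9, 4.6, 4.2).
Jacobi T = -D⁻¹(L+U): T[1,2] = -(0.4)/(-4.2) = +0.0952; T[1,1] = 0.
  T[0,:] = [+0.0000  +0.5556  -0.3492  +0.4603  +0.2698]
  T[1,:] = [+0.5714  +0.0000  +0.0952  -0.8810  +0.1190]
  T[2,:] = [+0.3878  +0.7959  +0.0000  -0.0612  +0.3878]
  T[3,:] = [+0.2609  -0.3261  -0.3913  +0.0000  -0.6739]
  T[4,:] = [+0.3095  -0.2143  -0.4762  -0.6667  +0.0000]
|λ(T)| sorted: 1.1845, 0.6853, 0.4116, 0.4116, 0.1777.
spectral radius ρ = 1.1845; 1.1845 > 1 ⇒ diverges.

no, ρ = 1.1845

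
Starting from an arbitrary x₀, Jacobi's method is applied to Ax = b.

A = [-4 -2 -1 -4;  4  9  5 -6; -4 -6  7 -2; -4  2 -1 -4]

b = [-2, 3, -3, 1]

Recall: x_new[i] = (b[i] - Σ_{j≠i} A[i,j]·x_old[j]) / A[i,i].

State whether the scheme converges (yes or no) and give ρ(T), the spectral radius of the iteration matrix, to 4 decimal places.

Split A = D + L + U, D = diag(-4, 9, 7, -4).
Jacobi: T = -D⁻¹(L+U), T[2,3] = -(-2)/(7) = +0.2857; T[2,2] = 0.
  T[0,:] = [+0.0000 -0.5000 -0.2500 -1.0000]
  T[1,:] = [-0.4444 +0.0000 -0.5556 +0.6667]
  T[2,:] = [+0.5714 +0.8571 +0.0000 +0.2857]
  T[3,:] = [-1.0000 +0.5000 -0.2500 +0.0000]
|λ(T)| sorted: 1.3599, 0.9236, 0.7624, 0.7624.
ρ(T) = max|λ| = 1.3599; 1.3599 > 1 ⇒ diverges.

no, ρ = 1.3599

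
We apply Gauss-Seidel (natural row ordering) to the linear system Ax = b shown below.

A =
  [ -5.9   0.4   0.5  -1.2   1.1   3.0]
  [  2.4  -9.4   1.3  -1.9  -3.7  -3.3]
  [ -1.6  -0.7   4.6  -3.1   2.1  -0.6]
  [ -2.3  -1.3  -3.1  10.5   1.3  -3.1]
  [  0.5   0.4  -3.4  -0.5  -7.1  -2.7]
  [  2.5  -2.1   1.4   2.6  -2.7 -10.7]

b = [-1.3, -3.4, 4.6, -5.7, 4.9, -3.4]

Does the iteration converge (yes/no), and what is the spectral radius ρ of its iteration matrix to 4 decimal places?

Split A = D + L + U, D = diag(-5.9, -9.4, 4.6, 10.5, -7.1, -10.7).
GS T = -(D+L)⁻¹U: row 0 first, T[0,2] = -(0.5)/(-5.9) = +0.0847; later rows by forward substitution.
  T[0,:] = [+0.0000, +0.0678, +0.0847, -0.2034, +0.1864, +0.5085]
  T[1,:] = [+0.0000, +0.0173, +0.1599, -0.2541, -0.3460, -0.2212]
  T[2,:] = [+0.0000, +0.0262, +0.0538, +0.5645, -0.4443, +0.2736]
  T[3,:] = [+0.0000, +0.0247, +0.0543, +0.0907, -0.2570, +0.4600]
  T[4,:] = [+0.0000, -0.0085, -0.0146, -0.3053, +0.2245, -0.5204]
  T[5,:] = [+0.0000, +0.0240, +0.0123, +0.1753, -0.0658, +0.4411]
moduli |λ_i(T)| = 0.8275, 0.1706, 0.1378, 0.1378, 0.0259, 0.0000.
ρ(T) = max|λ| = 0.8275; 0.8275 < 1, so it converges for any x₀.

yes, ρ = 0.8275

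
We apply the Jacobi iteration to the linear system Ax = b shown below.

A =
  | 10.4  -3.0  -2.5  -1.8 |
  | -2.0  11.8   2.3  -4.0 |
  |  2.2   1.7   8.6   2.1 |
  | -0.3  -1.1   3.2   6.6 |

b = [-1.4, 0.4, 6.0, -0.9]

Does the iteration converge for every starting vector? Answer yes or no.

yes

Diagonal D = diag(10.4, 11.8, 8.6, 6.6); L, U strict lower/upper.
T_J = -D⁻¹(L+U): T[0,2] = -(-2.5)/(10.4) = +0.2404; T[0,0] = 0.
  T[0,:] = [+0.0000  +0.2885  +0.2404  +0.1731]
  T[1,:] = [+0.1695  +0.0000  -0.1949  +0.3390]
  T[2,:] = [-0.2558  -0.1977  +0.0000  -0.2442]
  T[3,:] = [+0.0455  +0.1667  -0.4848  +0.0000]
eigenvalue magnitudes: 0.6045, 0.3036, 0.2557, 0.2557.
spectral radius ρ = 0.6045; 0.6045 < 1: convergent.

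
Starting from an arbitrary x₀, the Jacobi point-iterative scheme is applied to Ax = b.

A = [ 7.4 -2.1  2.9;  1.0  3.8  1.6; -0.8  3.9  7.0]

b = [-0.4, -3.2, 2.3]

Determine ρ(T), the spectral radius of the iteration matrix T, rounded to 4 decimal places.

0.5057

A = D + L + U where D = diag(7.4, 3.8, 7).
T_J = -D⁻¹(L+U): T[2,0] = -(-0.8)/(7) = +0.1143; T[2,2] = 0.
  T[0,:] = [+0.0000  +0.2838  -0.3919]
  T[1,:] = [-0.2632  +0.0000  -0.4211]
  T[2,:] = [+0.1143  -0.5571  +0.0000]
moduli |λ_i(T)| = 0.5057, 0.3750, 0.3750.
ρ(T) = max|λ| = 0.5057; 0.5057 < 1, so it converges for any x₀.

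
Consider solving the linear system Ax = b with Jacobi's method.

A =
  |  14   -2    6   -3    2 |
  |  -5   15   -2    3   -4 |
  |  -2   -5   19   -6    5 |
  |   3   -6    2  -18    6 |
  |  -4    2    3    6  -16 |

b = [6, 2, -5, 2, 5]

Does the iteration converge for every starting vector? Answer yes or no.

yes

A = D + L + U where D = diag(14, 15, 19, -18, -16).
Jacobi: T = -D⁻¹(L+U), T[0,1] = -(-2)/(14) = +0.1429; T[0,0] = 0.
  T[0,:] = [+0.0000 +0.1429 -0.4286 +0.2143 -0.1429]
  T[1,:] = [+0.3333 +0.0000 +0.1333 -0.2000 +0.2667]
  T[2,:] = [+0.1053 +0.2632 +0.0000 +0.3158 -0.2632]
  T[3,:] = [+0.1667 -0.3333 +0.1111 +0.0000 +0.3333]
  T[4,:] = [-0.2500 +0.1250 +0.1875 +0.3750 +0.0000]
|eigenvalues of T|: 0.8250, 0.3667, 0.3667, 0.3020, 0.2594.
ρ(T) = max|λ| = 0.8250; 0.8250 < 1: convergent.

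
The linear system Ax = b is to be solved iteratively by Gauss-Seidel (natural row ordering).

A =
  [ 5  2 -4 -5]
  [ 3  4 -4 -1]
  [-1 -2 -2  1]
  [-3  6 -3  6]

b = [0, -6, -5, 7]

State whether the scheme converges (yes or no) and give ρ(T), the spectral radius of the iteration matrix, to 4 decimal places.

no, ρ = 1.3584

Write A = D+L+U with D = diag(5, 4, -2, 6).
GS T = -(D+L)⁻¹U: row 0 first, T[0,2] = -(-4)/(5) = +0.8000; later rows by forward substitution.
  T[0,:] = [+0.0000 -0.4000 +0.8000 +1.0000]
  T[1,:] = [+0.0000 +0.3000 +0.4000 -0.5000]
  T[2,:] = [+0.0000 -0.1000 -0.8000 +0.5000]
  T[3,:] = [+0.0000 -0.5500 -0.4000 +1.2500]
|eigenvalues of T|: 1.3584, 0.7118, 0.1034, 0.0000.
ρ(T) = max|λ| = 1.3584; 1.3584 > 1, so it fails to converge.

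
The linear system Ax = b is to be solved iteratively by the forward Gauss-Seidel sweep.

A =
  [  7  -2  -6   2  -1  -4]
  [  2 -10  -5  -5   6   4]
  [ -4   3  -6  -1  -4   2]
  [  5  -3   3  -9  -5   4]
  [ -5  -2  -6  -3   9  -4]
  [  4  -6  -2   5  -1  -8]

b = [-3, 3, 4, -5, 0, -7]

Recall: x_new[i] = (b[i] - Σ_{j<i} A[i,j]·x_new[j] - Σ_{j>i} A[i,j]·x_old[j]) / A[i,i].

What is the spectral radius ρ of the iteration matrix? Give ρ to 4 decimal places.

1.3413

Diagonal D = diag(7, -10, -6, -9, 9, -8); L, U strict lower/upper.
Gauss-Seidel: T = -(D+L)⁻¹U, row 0 first, T[0,2] = -(-6)/(7) = +0.8571; later rows by forward substitution.
  T[0,:] = [+0.0000  +0.2857  +0.8571  -0.2857  +0.1429  +0.5714]
  T[1,:] = [+0.0000  +0.0571  -0.3286  -0.5571  +0.6286  +0.5143]
  T[2,:] = [+0.0000  -0.1619  -0.7357  -0.2548  -0.4476  +0.2095]
  T[3,:] = [+0.0000  +0.0857  +0.3405  -0.0579  -0.8349  +0.6603]
  T[4,:] = [+0.0000  +0.0921  +0.0262  -0.4717  -0.3577  +1.2360]
  T[5,:] = [+0.0000  +0.1825  +1.0685  +0.3614  -0.7652  +0.1058]
eigenvalue magnitudes: 1.3413, 0.7862, 0.7862, 0.0595, 0.0595, 0.0000.
ρ = 1.3413; 1.3413 > 1 ⇒ diverges.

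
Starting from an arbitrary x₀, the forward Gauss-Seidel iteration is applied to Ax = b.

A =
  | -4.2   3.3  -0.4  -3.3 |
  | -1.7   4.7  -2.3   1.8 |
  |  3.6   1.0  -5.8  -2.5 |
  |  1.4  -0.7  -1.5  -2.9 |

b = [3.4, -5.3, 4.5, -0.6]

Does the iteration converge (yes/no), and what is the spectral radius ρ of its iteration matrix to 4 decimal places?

Write A = D+L+U with D = diag(-4.2, 4.7, -5.8, -2.9).
GS T = -(D+L)⁻¹U: row 0 first, T[0,1] = -(3.3)/(-4.2) = +0.7857; later rows by forward substitution.
  T[0,:] = [+0.0000, +0.7857, -0.0952, -0.7857]
  T[1,:] = [+0.0000, +0.2842, +0.4549, -0.6672]
  T[2,:] = [+0.0000, +0.5367, +0.0193, -1.0337]
  T[3,:] = [+0.0000, +0.0331, -0.1658, +0.3164]
|λ(T)| sorted: 0.8523, 0.4438, 0.2115, 0.0000.
ρ(T) = max|λ| = 0.8523; 0.8523 < 1 ⇒ converges.

yes, ρ = 0.8523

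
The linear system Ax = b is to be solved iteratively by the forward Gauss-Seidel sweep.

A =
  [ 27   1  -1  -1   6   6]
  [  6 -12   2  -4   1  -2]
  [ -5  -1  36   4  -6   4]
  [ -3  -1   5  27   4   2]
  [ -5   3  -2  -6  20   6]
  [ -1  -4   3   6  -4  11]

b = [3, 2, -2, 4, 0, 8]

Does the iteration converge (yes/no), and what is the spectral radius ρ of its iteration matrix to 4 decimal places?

yes, ρ = 0.2694

Split A = D + L + U, D = diag(27, -12, 36, 27, 20, 11).
GS T = -(D+L)⁻¹U: row 0 first, T[0,5] = -(6)/(27) = -0.2222; later rows by forward substitution.
  T[0,:] = [+0.0000, -0.0370, +0.0370, +0.0370, -0.2222, -0.2222]
  T[1,:] = [+0.0000, -0.0185, +0.1852, -0.3148, -0.0278, -0.2778]
  T[2,:] = [+0.0000, -0.0057, +0.0103, -0.1147, +0.1350, -0.1497]
  T[3,:] = [+0.0000, -0.0038, +0.0091, +0.0137, -0.1989, -0.0813]
  T[4,:] = [+0.0000, -0.0082, -0.0148, +0.0491, -0.0975, -0.3533]
  T[5,:] = [+0.0000, -0.0095, +0.0576, -0.0694, +0.0059, -0.1645]
moduli |λ_i(T)| = 0.2694, 0.1865, 0.1865, 0.0440, 0.0067, 0.0000.
ρ = 0.2694; 0.2694 < 1 ⇒ converges.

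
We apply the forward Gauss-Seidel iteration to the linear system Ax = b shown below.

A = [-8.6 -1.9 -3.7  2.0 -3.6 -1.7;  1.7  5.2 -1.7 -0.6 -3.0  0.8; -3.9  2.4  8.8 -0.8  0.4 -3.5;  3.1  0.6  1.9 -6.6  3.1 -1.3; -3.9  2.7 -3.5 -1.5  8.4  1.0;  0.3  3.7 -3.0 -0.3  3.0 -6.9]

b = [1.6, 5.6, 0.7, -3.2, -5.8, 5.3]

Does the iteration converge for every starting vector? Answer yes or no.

Write A = D+L+U with D = diag(-8.6, 5.2, 8.8, -6.6, 8.4, -6.9).
T_GS = -(D+L)⁻¹U: row 0 first, T[0,2] = -(-3.7)/(-8.6) = -0.4302; later rows by forward substitution.
  T[0,:] = [+0.0000  -0.2209  -0.4302  +0.2326  -0.4186  -0.1977]
  T[1,:] = [+0.0000  +0.0722  +0.4676  +0.0394  +0.7138  -0.0892]
  T[2,:] = [+0.0000  -0.1176  -0.3182  +0.1832  -0.4256  +0.3345]
  T[3,:] = [+0.0000  -0.1311  -0.2512  +0.1656  +0.2154  -0.2016]
  T[4,:] = [+0.0000  -0.1982  -0.5275  +0.2012  -0.5627  -0.0788]
  T[5,:] = [+0.0000  -0.0002  +0.1520  +0.0318  +0.2956  -0.2273]
|eigenvalues of T|: 0.8451, 0.2983, 0.2983, 0.1686, 0.0013, 0.0000.
ρ(T) = max|λ| = 0.8451; 0.8451 < 1 ⇒ converges.

yes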